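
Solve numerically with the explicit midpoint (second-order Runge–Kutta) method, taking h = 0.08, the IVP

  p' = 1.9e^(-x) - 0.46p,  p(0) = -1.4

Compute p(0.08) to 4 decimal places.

-1.2062

Midpoint: k1 = f(x_n, p_n); k2 = f(x_n + h/2, p_n + (h/2)·k1); p_{n+1} = p_n + h·k2.
x=0.000000, p=-1.400000:
  k1 = f(0.000000, -1.400000) = 2.544000
  k2 = f(0.040000, -1.298240) = 2.422690
  p ← -1.400000 + 0.08·2.422690 = -1.206185
p(0.08) ≈ -1.2062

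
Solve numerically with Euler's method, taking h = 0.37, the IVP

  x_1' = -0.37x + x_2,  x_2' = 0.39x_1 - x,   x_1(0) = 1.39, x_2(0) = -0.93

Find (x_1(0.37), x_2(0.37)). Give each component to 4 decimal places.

Euler on (x_1,x_2): x_1_{n+1} = x_1_n + h·x_1', x_2_{n+1} = x_2_n + h·x_2'.
0.000000: (1.390000, -0.930000); f=(-0.930000, 0.542100) → (1.045900, -0.729423)
(x_1(0.37), x_2(0.37)) ≈ (1.0459, -0.7294)

1.0459, -0.7294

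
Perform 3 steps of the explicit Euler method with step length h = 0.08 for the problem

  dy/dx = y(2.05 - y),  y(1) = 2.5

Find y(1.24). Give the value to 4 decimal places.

2.2862

Euler: y_{n+1} = y_n + h·f(x_n, y_n).
x=1.000000, y=2.500000: f=-1.125000 → y ← 2.500000 + 0.08·(-1.125000) = 2.410000
x=1.080000, y=2.410000: f=-0.867600 → y ← 2.410000 + 0.08·(-0.867600) = 2.340592
x=1.160000, y=2.340592: f=-0.680157 → y ← 2.340592 + 0.08·(-0.680157) = 2.286179
y(1.24) ≈ 2.2862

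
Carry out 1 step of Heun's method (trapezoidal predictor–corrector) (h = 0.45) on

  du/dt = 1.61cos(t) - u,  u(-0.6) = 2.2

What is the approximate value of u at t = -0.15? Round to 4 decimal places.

Heun: k1 = f(t_n, u_n); k2 = f(t_n + h, u_n + h·k1); u_{n+1} = u_n + (h/2)·(k1 + k2).
t=-0.600000, u=2.200000:
  k1 = f(-0.600000, 2.200000) = -0.871210
  k2 = f(-0.150000, 1.807956) = -0.216034
  u ← 2.200000 + (0.45/2)·(-0.871210 + (-0.216034)) = 1.955370
u(-0.15) ≈ 1.9554

1.9554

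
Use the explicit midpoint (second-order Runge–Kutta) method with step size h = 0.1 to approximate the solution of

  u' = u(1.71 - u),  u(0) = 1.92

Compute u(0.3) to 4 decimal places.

Midpoint: k1 = f(t_n, u_n); k2 = f(t_n + h/2, u_n + (h/2)·k1); u_{n+1} = u_n + h·k2.
t=0.000000, u=1.920000:
  k1 = f(0.000000, 1.920000) = -0.403200
  k2 = f(0.050000, 1.899840) = -0.360666
  u ← 1.920000 + 0.1·(-0.360666) = 1.883933
t=0.100000, u=1.883933:
  k1 = f(0.100000, 1.883933) = -0.327679
  k2 = f(0.150000, 1.867549) = -0.294231
  u ← 1.883933 + 0.1·(-0.294231) = 1.854510
t=0.200000, u=1.854510:
  k1 = f(0.200000, 1.854510) = -0.267996
  k2 = f(0.250000, 1.841111) = -0.241389
  u ← 1.854510 + 0.1·(-0.241389) = 1.830371
u(0.3) ≈ 1.8304

1.8304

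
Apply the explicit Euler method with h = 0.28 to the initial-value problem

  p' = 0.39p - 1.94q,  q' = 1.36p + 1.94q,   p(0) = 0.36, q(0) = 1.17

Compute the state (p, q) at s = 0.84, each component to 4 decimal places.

Euler on (p,q): p_{n+1} = p_n + h·p', q_{n+1} = q_n + h·q'.
0.000000: (0.360000, 1.170000); f=(-2.129400, 2.759400) → (-0.236232, 1.942632)
0.280000: (-0.236232, 1.942632); f=(-3.860837, 3.447431) → (-1.317266, 2.907913)
0.560000: (-1.317266, 2.907913); f=(-6.155084, 3.849868) → (-3.040690, 3.985876)
(p(0.84), q(0.84)) ≈ (-3.0407, 3.9859)

-3.0407, 3.9859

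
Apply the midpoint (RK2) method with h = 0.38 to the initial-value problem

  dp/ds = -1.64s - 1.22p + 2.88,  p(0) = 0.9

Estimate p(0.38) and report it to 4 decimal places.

1.3018

Midpoint: k1 = f(s_n, p_n); k2 = f(s_n + h/2, p_n + (h/2)·k1); p_{n+1} = p_n + h·k2.
s=0.000000, p=0.900000:
  k1 = f(0.000000, 0.900000) = 1.782000
  k2 = f(0.190000, 1.238580) = 1.057332
  p ← 0.900000 + 0.38·1.057332 = 1.301786
p(0.38) ≈ 1.3018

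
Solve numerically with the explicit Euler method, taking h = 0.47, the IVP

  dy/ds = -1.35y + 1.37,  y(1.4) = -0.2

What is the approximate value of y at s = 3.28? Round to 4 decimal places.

Euler: y_{n+1} = y_n + h·f(s_n, y_n).
s=1.400000, y=-0.200000: f=1.640000 → y ← -0.200000 + 0.47·1.640000 = 0.570800
s=1.870000, y=0.570800: f=0.599420 → y ← 0.570800 + 0.47·0.599420 = 0.852527
s=2.340000, y=0.852527: f=0.219088 → y ← 0.852527 + 0.47·0.219088 = 0.955499
s=2.810000, y=0.955499: f=0.080077 → y ← 0.955499 + 0.47·0.080077 = 0.993135
y(3.28) ≈ 0.9931

0.9931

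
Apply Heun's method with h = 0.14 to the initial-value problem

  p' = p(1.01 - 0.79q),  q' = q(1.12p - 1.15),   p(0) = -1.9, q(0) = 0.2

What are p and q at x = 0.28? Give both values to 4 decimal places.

-2.4507, 0.0783

Heun on (p,q): k1 = f(x_n, state_n); k2 = f(x_n + h, state_n + h·k1); state_{n+1} = state_n + (h/2)·(k1 + k2).
0.000000: (-1.900000, 0.200000)
  k1 = (-1.618800, -0.655600)
  predictor → (-2.126632, 0.108216)
  k2 = (-1.966091, -0.382200)
  → (-2.150942, 0.127354)
0.140000: (-2.150942, 0.127354)
  k1 = (-1.956046, -0.453260)
  predictor → (-2.424789, 0.063898)
  k2 = (-2.326636, -0.247013)
  → (-2.450730, 0.078335)
(p(0.28), q(0.28)) ≈ (-2.4507, 0.0783)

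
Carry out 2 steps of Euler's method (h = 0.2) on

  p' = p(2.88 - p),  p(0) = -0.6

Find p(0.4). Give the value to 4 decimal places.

-1.8108

Euler: p_{n+1} = p_n + h·f(s_n, p_n).
s=0.000000, p=-0.600000: f=-2.088000 → p ← -0.600000 + 0.2·(-2.088000) = -1.017600
s=0.200000, p=-1.017600: f=-3.966198 → p ← -1.017600 + 0.2·(-3.966198) = -1.810840
p(0.4) ≈ -1.8108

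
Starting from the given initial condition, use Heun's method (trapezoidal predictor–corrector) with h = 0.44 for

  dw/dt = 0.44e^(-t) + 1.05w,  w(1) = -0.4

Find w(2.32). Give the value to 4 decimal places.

-1.2527

Heun: k1 = f(t_n, w_n); k2 = f(t_n + h, w_n + h·k1); w_{n+1} = w_n + (h/2)·(k1 + k2).
t=1.000000, w=-0.400000:
  k1 = f(1.000000, -0.400000) = -0.258133
  k2 = f(1.440000, -0.513579) = -0.435009
  w ← -0.400000 + (0.44/2)·(-0.258133 + (-0.435009)) = -0.552491
t=1.440000, w=-0.552491:
  k1 = f(1.440000, -0.552491) = -0.475868
  k2 = f(1.880000, -0.761873) = -0.732827
  w ← -0.552491 + (0.44/2)·(-0.475868 + (-0.732827)) = -0.818404
t=1.880000, w=-0.818404:
  k1 = f(1.880000, -0.818404) = -0.792185
  k2 = f(2.320000, -1.166965) = -1.182073
  w ← -0.818404 + (0.44/2)·(-0.792185 + (-1.182073)) = -1.252741
w(2.32) ≈ -1.2527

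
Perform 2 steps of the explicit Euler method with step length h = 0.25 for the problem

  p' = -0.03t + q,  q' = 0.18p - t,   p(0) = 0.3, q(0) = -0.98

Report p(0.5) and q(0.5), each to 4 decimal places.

-0.1885, -1.0265

Euler on (p,q): p_{n+1} = p_n + h·p', q_{n+1} = q_n + h·q'.
0.000000: (0.300000, -0.980000); f=(-0.980000, 0.054000) → (0.055000, -0.966500)
0.250000: (0.055000, -0.966500); f=(-0.974000, -0.240100) → (-0.188500, -1.026525)
(p(0.5), q(0.5)) ≈ (-0.1885, -1.0265)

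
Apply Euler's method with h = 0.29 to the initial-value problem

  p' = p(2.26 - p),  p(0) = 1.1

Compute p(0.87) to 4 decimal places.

Euler: p_{n+1} = p_n + h·f(x_n, p_n).
x=0.000000, p=1.100000: f=1.276000 → p ← 1.100000 + 0.29·1.276000 = 1.470040
x=0.290000, p=1.470040: f=1.161273 → p ← 1.470040 + 0.29·1.161273 = 1.806809
x=0.580000, p=1.806809: f=0.818829 → p ← 1.806809 + 0.29·0.818829 = 2.044270
p(0.87) ≈ 2.0443

2.0443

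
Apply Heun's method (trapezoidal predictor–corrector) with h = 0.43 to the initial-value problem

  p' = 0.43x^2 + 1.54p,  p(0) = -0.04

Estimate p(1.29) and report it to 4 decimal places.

Heun: k1 = f(x_n, p_n); k2 = f(x_n + h, p_n + h·k1); p_{n+1} = p_n + (h/2)·(k1 + k2).
x=0.000000, p=-0.040000:
  k1 = f(0.000000, -0.040000) = -0.061600
  k2 = f(0.430000, -0.066488) = -0.022885
  p ← -0.040000 + (0.43/2)·(-0.061600 + (-0.022885)) = -0.058164
x=0.430000, p=-0.058164:
  k1 = f(0.430000, -0.058164) = -0.010066
  k2 = f(0.860000, -0.062492) = 0.221790
  p ← -0.058164 + (0.43/2)·(-0.010066 + 0.221790) = -0.012644
x=0.860000, p=-0.012644:
  k1 = f(0.860000, -0.012644) = 0.298557
  k2 = f(1.290000, 0.115736) = 0.893796
  p ← -0.012644 + (0.43/2)·(0.298557 + 0.893796) = 0.243712
p(1.29) ≈ 0.2437

0.2437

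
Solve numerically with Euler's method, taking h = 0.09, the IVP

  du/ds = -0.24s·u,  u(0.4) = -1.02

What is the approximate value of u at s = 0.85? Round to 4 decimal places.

Euler: u_{n+1} = u_n + h·f(s_n, u_n).
s=0.400000, u=-1.020000: f=0.097920 → u ← -1.020000 + 0.09·0.097920 = -1.011187
s=0.490000, u=-1.011187: f=0.118916 → u ← -1.011187 + 0.09·0.118916 = -1.000485
s=0.580000, u=-1.000485: f=0.139267 → u ← -1.000485 + 0.09·0.139267 = -0.987951
s=0.670000, u=-0.987951: f=0.158862 → u ← -0.987951 + 0.09·0.158862 = -0.973653
s=0.760000, u=-0.973653: f=0.177594 → u ← -0.973653 + 0.09·0.177594 = -0.957670
u(0.85) ≈ -0.9577

-0.9577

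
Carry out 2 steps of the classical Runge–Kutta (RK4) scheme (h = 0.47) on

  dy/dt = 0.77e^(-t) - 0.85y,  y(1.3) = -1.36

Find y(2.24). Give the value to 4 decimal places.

RK4: k1 = f(t_n, y_n); k2 = f(t_n + h/2, y_n + (h/2)·k1); k3 = f(t_n + h/2, y_n + (h/2)·k2); k4 = f(t_n + h, y_n + h·k3); y_{n+1} = y_n + (h/6)·(k1 + 2k2 + 2k3 + k4).
t=1.300000, y=-1.360000:
  k1 = f(1.300000, -1.360000) = 1.365849
  k2 = f(1.535000, -1.039025) = 1.049072
  k3 = f(1.535000, -1.113468) = 1.112349
  k4 = f(1.770000, -0.837196) = 0.842773
  y ← -1.360000 + (0.47/6)·(k1 + 2k2 + 2k3 + k4) = -0.848369
t=1.770000, y=-0.848369:
  k1 = f(1.770000, -0.848369) = 0.852270
  k2 = f(2.005000, -0.648085) = 0.654561
  k3 = f(2.005000, -0.694547) = 0.694053
  k4 = f(2.240000, -0.522164) = 0.525812
  y ← -0.848369 + (0.47/6)·(k1 + 2k2 + 2k3 + k4) = -0.529136
y(2.24) ≈ -0.5291

-0.5291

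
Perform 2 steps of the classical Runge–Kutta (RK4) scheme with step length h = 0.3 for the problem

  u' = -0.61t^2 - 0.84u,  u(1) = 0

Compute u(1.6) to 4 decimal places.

-0.5133

RK4: k1 = f(t_n, u_n); k2 = f(t_n + h/2, u_n + (h/2)·k1); k3 = f(t_n + h/2, u_n + (h/2)·k2); k4 = f(t_n + h, u_n + h·k3); u_{n+1} = u_n + (h/6)·(k1 + 2k2 + 2k3 + k4).
t=1.000000, u=0.000000:
  k1 = f(1.000000, 0.000000) = -0.610000
  k2 = f(1.150000, -0.091500) = -0.729865
  k3 = f(1.150000, -0.109480) = -0.714762
  k4 = f(1.300000, -0.214429) = -0.850780
  u ← 0.000000 + (0.3/6)·(k1 + 2k2 + 2k3 + k4) = -0.217502
t=1.300000, u=-0.217502:
  k1 = f(1.300000, -0.217502) = -0.848199
  k2 = f(1.450000, -0.344731) = -0.992951
  k3 = f(1.450000, -0.366444) = -0.974712
  k4 = f(1.600000, -0.509915) = -1.133271
  u ← -0.217502 + (0.3/6)·(k1 + 2k2 + 2k3 + k4) = -0.513341
u(1.6) ≈ -0.5133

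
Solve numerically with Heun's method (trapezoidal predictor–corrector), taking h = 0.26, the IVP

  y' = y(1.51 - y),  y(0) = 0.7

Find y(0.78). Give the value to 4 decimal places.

Heun: k1 = f(x_n, y_n); k2 = f(x_n + h, y_n + h·k1); y_{n+1} = y_n + (h/2)·(k1 + k2).
x=0.000000, y=0.700000:
  k1 = f(0.000000, 0.700000) = 0.567000
  k2 = f(0.260000, 0.847420) = 0.561484
  y ← 0.700000 + (0.26/2)·(0.567000 + 0.561484) = 0.846703
x=0.260000, y=0.846703:
  k1 = f(0.260000, 0.846703) = 0.561616
  k2 = f(0.520000, 0.992723) = 0.513513
  y ← 0.846703 + (0.26/2)·(0.561616 + 0.513513) = 0.986470
x=0.520000, y=0.986470:
  k1 = f(0.520000, 0.986470) = 0.516447
  k2 = f(0.780000, 1.120746) = 0.436255
  y ← 0.986470 + (0.26/2)·(0.516447 + 0.436255) = 1.110321
y(0.78) ≈ 1.1103

1.1103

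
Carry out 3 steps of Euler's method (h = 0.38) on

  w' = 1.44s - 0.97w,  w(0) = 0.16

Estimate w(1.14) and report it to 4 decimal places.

Euler: w_{n+1} = w_n + h·f(s_n, w_n).
s=0.000000, w=0.160000: f=-0.155200 → w ← 0.160000 + 0.38·(-0.155200) = 0.101024
s=0.380000, w=0.101024: f=0.449207 → w ← 0.101024 + 0.38·0.449207 = 0.271723
s=0.760000, w=0.271723: f=0.830829 → w ← 0.271723 + 0.38·0.830829 = 0.587438
w(1.14) ≈ 0.5874

0.5874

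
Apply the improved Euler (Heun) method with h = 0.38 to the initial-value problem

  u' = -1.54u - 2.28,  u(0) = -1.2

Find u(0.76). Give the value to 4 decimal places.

-1.3842

Heun: k1 = f(x_n, u_n); k2 = f(x_n + h, u_n + h·k1); u_{n+1} = u_n + (h/2)·(k1 + k2).
x=0.000000, u=-1.200000:
  k1 = f(0.000000, -1.200000) = -0.432000
  k2 = f(0.380000, -1.364160) = -0.179194
  u ← -1.200000 + (0.38/2)·(-0.432000 + (-0.179194)) = -1.316127
x=0.380000, u=-1.316127:
  k1 = f(0.380000, -1.316127) = -0.253165
  k2 = f(0.760000, -1.412329) = -0.105013
  u ← -1.316127 + (0.38/2)·(-0.253165 + (-0.105013)) = -1.384181
u(0.76) ≈ -1.3842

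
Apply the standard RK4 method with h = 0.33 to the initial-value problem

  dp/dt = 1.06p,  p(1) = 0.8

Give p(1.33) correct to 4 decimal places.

RK4: k1 = f(t_n, p_n); k2 = f(t_n + h/2, p_n + (h/2)·k1); k3 = f(t_n + h/2, p_n + (h/2)·k2); k4 = f(t_n + h, p_n + h·k3); p_{n+1} = p_n + (h/6)·(k1 + 2k2 + 2k3 + k4).
t=1.000000, p=0.800000:
  k1 = f(1.000000, 0.800000) = 0.848000
  k2 = f(1.165000, 0.939920) = 0.996315
  k3 = f(1.165000, 0.964392) = 1.022256
  k4 = f(1.330000, 1.137344) = 1.205585
  p ← 0.800000 + (0.33/6)·(k1 + 2k2 + 2k3 + k4) = 1.134990
p(1.33) ≈ 1.1350

1.1350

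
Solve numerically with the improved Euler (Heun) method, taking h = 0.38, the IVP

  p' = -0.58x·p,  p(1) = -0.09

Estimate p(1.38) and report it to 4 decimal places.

Heun: k1 = f(x_n, p_n); k2 = f(x_n + h, p_n + h·k1); p_{n+1} = p_n + (h/2)·(k1 + k2).
x=1.000000, p=-0.090000:
  k1 = f(1.000000, -0.090000) = 0.052200
  k2 = f(1.380000, -0.070164) = 0.056159
  p ← -0.090000 + (0.38/2)·(0.052200 + 0.056159) = -0.069412
p(1.38) ≈ -0.0694

-0.0694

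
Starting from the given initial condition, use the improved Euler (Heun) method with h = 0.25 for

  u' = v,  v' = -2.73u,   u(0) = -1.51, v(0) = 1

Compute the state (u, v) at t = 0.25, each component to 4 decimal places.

-1.1312, 1.9453

Heun on (u,v): k1 = f(t_n, state_n); k2 = f(t_n + h, state_n + h·k1); state_{n+1} = state_n + (h/2)·(k1 + k2).
0.000000: (-1.510000, 1.000000)
  k1 = (1.000000, 4.122300)
  predictor → (-1.260000, 2.030575)
  k2 = (2.030575, 3.439800)
  → (-1.131178, 1.945263)
(u(0.25), v(0.25)) ≈ (-1.1312, 1.9453)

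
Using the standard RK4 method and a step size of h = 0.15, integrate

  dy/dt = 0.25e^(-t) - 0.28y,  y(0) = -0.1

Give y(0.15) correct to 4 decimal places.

-0.0618

RK4: k1 = f(t_n, y_n); k2 = f(t_n + h/2, y_n + (h/2)·k1); k3 = f(t_n + h/2, y_n + (h/2)·k2); k4 = f(t_n + h, y_n + h·k3); y_{n+1} = y_n + (h/6)·(k1 + 2k2 + 2k3 + k4).
t=0.000000, y=-0.100000:
  k1 = f(0.000000, -0.100000) = 0.278000
  k2 = f(0.075000, -0.079150) = 0.254098
  k3 = f(0.075000, -0.080943) = 0.254600
  k4 = f(0.150000, -0.061810) = 0.232484
  y ← -0.100000 + (0.15/6)·(k1 + 2k2 + 2k3 + k4) = -0.061803
y(0.15) ≈ -0.0618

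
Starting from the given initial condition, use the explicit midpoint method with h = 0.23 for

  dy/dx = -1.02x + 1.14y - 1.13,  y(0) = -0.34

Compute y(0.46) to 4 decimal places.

-1.3697

Midpoint: k1 = f(x_n, y_n); k2 = f(x_n + h/2, y_n + (h/2)·k1); y_{n+1} = y_n + h·k2.
x=0.000000, y=-0.340000:
  k1 = f(0.000000, -0.340000) = -1.517600
  k2 = f(0.115000, -0.514524) = -1.833857
  y ← -0.340000 + 0.23·(-1.833857) = -0.761787
x=0.230000, y=-0.761787:
  k1 = f(0.230000, -0.761787) = -2.233037
  k2 = f(0.345000, -1.018586) = -2.643089
  y ← -0.761787 + 0.23·(-2.643089) = -1.369698
y(0.46) ≈ -1.3697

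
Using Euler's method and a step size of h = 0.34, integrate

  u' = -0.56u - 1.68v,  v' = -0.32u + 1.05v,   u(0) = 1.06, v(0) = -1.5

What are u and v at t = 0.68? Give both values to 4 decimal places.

2.6170, -3.1053

Euler on (u,v): u_{n+1} = u_n + h·u', v_{n+1} = v_n + h·v'.
0.000000: (1.060000, -1.500000); f=(1.926400, -1.914200) → (1.714976, -2.150828)
0.340000: (1.714976, -2.150828); f=(2.653004, -2.807162) → (2.616998, -3.105263)
(u(0.68), v(0.68)) ≈ (2.6170, -3.1053)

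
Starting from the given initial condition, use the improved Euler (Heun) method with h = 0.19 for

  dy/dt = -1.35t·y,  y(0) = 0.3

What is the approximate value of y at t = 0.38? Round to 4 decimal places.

0.2720

Heun: k1 = f(t_n, y_n); k2 = f(t_n + h, y_n + h·k1); y_{n+1} = y_n + (h/2)·(k1 + k2).
t=0.000000, y=0.300000:
  k1 = f(0.000000, 0.300000) = 0.000000
  k2 = f(0.190000, 0.300000) = -0.076950
  y ← 0.300000 + (0.19/2)·(0.000000 + (-0.076950)) = 0.292690
t=0.190000, y=0.292690:
  k1 = f(0.190000, 0.292690) = -0.075075
  k2 = f(0.380000, 0.278426) = -0.142832
  y ← 0.292690 + (0.19/2)·(-0.075075 + (-0.142832)) = 0.271989
y(0.38) ≈ 0.2720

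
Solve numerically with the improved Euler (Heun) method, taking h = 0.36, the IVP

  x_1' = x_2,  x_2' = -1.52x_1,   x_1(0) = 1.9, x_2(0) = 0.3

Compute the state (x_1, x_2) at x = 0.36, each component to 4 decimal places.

1.8209, -0.7692

Heun on (x_1,x_2): k1 = f(x_n, state_n); k2 = f(x_n + h, state_n + h·k1); state_{n+1} = state_n + (h/2)·(k1 + k2).
0.000000: (1.900000, 0.300000)
  k1 = (0.300000, -2.888000)
  predictor → (2.008000, -0.739680)
  k2 = (-0.739680, -3.052160)
  → (1.820858, -0.769229)
(x_1(0.36), x_2(0.36)) ≈ (1.8209, -0.7692)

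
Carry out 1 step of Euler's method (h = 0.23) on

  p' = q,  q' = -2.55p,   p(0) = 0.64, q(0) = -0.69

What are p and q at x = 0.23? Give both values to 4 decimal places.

Euler on (p,q): p_{n+1} = p_n + h·p', q_{n+1} = q_n + h·q'.
0.000000: (0.640000, -0.690000); f=(-0.690000, -1.632000) → (0.481300, -1.065360)
(p(0.23), q(0.23)) ≈ (0.4813, -1.0654)

0.4813, -1.0654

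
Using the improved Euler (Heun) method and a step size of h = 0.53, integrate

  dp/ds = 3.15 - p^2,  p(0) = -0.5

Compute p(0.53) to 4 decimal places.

0.8183

Heun: k1 = f(s_n, p_n); k2 = f(s_n + h, p_n + h·k1); p_{n+1} = p_n + (h/2)·(k1 + k2).
s=0.000000, p=-0.500000:
  k1 = f(0.000000, -0.500000) = 2.900000
  k2 = f(0.530000, 1.037000) = 2.074631
  p ← -0.500000 + (0.53/2)·(2.900000 + 2.074631) = 0.818277
p(0.53) ≈ 0.8183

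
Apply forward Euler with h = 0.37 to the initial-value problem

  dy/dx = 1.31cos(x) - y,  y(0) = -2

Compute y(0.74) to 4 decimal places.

Euler: y_{n+1} = y_n + h·f(x_n, y_n).
x=0.000000, y=-2.000000: f=3.310000 → y ← -2.000000 + 0.37·3.310000 = -0.775300
x=0.370000, y=-0.775300: f=1.996649 → y ← -0.775300 + 0.37·1.996649 = -0.036540
y(0.74) ≈ -0.0365

-0.0365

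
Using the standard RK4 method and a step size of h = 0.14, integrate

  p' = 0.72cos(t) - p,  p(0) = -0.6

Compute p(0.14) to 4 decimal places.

RK4: k1 = f(t_n, p_n); k2 = f(t_n + h/2, p_n + (h/2)·k1); k3 = f(t_n + h/2, p_n + (h/2)·k2); k4 = f(t_n + h, p_n + h·k3); p_{n+1} = p_n + (h/6)·(k1 + 2k2 + 2k3 + k4).
t=0.000000, p=-0.600000:
  k1 = f(0.000000, -0.600000) = 1.320000
  k2 = f(0.070000, -0.507600) = 1.225837
  k3 = f(0.070000, -0.514191) = 1.232428
  k4 = f(0.140000, -0.427460) = 1.140416
  p ← -0.600000 + (0.14/6)·(k1 + 2k2 + 2k3 + k4) = -0.427871
p(0.14) ≈ -0.4279

-0.4279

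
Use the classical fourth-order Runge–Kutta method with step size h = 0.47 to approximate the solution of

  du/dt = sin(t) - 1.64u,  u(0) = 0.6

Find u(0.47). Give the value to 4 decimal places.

RK4: k1 = f(t_n, u_n); k2 = f(t_n + h/2, u_n + (h/2)·k1); k3 = f(t_n + h/2, u_n + (h/2)·k2); k4 = f(t_n + h, u_n + h·k3); u_{n+1} = u_n + (h/6)·(k1 + 2k2 + 2k3 + k4).
t=0.000000, u=0.600000:
  k1 = f(0.000000, 0.600000) = -0.984000
  k2 = f(0.235000, 0.368760) = -0.371923
  k3 = f(0.235000, 0.512598) = -0.607818
  k4 = f(0.470000, 0.314326) = -0.062608
  u ← 0.600000 + (0.47/6)·(k1 + 2k2 + 2k3 + k4) = 0.364523
u(0.47) ≈ 0.3645

0.3645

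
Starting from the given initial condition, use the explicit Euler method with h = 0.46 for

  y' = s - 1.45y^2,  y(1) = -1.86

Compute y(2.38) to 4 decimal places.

-110.6709

Euler: y_{n+1} = y_n + h·f(s_n, y_n).
s=1.000000, y=-1.860000: f=-4.016420 → y ← -1.860000 + 0.46·(-4.016420) = -3.707553
s=1.460000, y=-3.707553: f=-18.471629 → y ← -3.707553 + 0.46·(-18.471629) = -12.204502
s=1.920000, y=-12.204502: f=-214.057322 → y ← -12.204502 + 0.46·(-214.057322) = -110.670871
y(2.38) ≈ -110.6709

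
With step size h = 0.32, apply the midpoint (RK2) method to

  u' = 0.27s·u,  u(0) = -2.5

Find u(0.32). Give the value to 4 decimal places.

Midpoint: k1 = f(s_n, u_n); k2 = f(s_n + h/2, u_n + (h/2)·k1); u_{n+1} = u_n + h·k2.
s=0.000000, u=-2.500000:
  k1 = f(0.000000, -2.500000) = 0.000000
  k2 = f(0.160000, -2.500000) = -0.108000
  u ← -2.500000 + 0.32·(-0.108000) = -2.534560
u(0.32) ≈ -2.5346

-2.5346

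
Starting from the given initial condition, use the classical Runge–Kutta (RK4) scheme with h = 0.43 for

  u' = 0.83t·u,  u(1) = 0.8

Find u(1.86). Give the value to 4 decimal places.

2.2190

RK4: k1 = f(t_n, u_n); k2 = f(t_n + h/2, u_n + (h/2)·k1); k3 = f(t_n + h/2, u_n + (h/2)·k2); k4 = f(t_n + h, u_n + h·k3); u_{n+1} = u_n + (h/6)·(k1 + 2k2 + 2k3 + k4).
t=1.000000, u=0.800000:
  k1 = f(1.000000, 0.800000) = 0.664000
  k2 = f(1.215000, 0.942760) = 0.950726
  k3 = f(1.215000, 1.004406) = 1.012893
  k4 = f(1.430000, 1.235544) = 1.466467
  u ← 0.800000 + (0.43/6)·(k1 + 2k2 + 2k3 + k4) = 1.234136
t=1.430000, u=1.234136:
  k1 = f(1.430000, 1.234136) = 1.464796
  k2 = f(1.645000, 1.549067) = 2.115018
  k3 = f(1.645000, 1.688865) = 2.305891
  k4 = f(1.860000, 2.225669) = 3.435988
  u ← 1.234136 + (0.43/6)·(k1 + 2k2 + 2k3 + k4) = 2.219022
u(1.86) ≈ 2.2190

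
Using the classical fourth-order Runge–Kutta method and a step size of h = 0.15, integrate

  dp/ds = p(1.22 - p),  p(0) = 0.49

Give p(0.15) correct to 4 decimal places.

0.5445

RK4: k1 = f(s_n, p_n); k2 = f(s_n + h/2, p_n + (h/2)·k1); k3 = f(s_n + h/2, p_n + (h/2)·k2); k4 = f(s_n + h, p_n + h·k3); p_{n+1} = p_n + (h/6)·(k1 + 2k2 + 2k3 + k4).
s=0.000000, p=0.490000:
  k1 = f(0.000000, 0.490000) = 0.357700
  k2 = f(0.075000, 0.516827) = 0.363419
  k3 = f(0.075000, 0.517256) = 0.363499
  k4 = f(0.150000, 0.544525) = 0.367813
  p ← 0.490000 + (0.15/6)·(k1 + 2k2 + 2k3 + k4) = 0.544484
p(0.15) ≈ 0.5445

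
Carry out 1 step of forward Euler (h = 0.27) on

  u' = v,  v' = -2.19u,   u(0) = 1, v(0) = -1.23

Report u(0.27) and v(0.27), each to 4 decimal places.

0.6679, -1.8213

Euler on (u,v): u_{n+1} = u_n + h·u', v_{n+1} = v_n + h·v'.
0.000000: (1.000000, -1.230000); f=(-1.230000, -2.190000) → (0.667900, -1.821300)
(u(0.27), v(0.27)) ≈ (0.6679, -1.8213)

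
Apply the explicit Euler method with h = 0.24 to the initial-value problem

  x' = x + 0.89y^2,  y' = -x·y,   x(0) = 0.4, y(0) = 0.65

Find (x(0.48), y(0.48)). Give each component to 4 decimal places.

Euler on (x,y): x_{n+1} = x_n + h·x', y_{n+1} = y_n + h·y'.
0.000000: (0.400000, 0.650000); f=(0.776025, -0.260000) → (0.586246, 0.587600)
0.240000: (0.586246, 0.587600); f=(0.893540, -0.344478) → (0.800696, 0.504925)
(x(0.48), y(0.48)) ≈ (0.8007, 0.5049)

0.8007, 0.5049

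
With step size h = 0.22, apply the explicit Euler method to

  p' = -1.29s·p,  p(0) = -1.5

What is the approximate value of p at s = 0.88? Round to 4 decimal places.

Euler: p_{n+1} = p_n + h·f(s_n, p_n).
s=0.000000, p=-1.500000: f=0.000000 → p ← -1.500000 + 0.22·0.000000 = -1.500000
s=0.220000, p=-1.500000: f=0.425700 → p ← -1.500000 + 0.22·0.425700 = -1.406346
s=0.440000, p=-1.406346: f=0.798242 → p ← -1.406346 + 0.22·0.798242 = -1.230733
s=0.660000, p=-1.230733: f=1.047846 → p ← -1.230733 + 0.22·1.047846 = -1.000207
p(0.88) ≈ -1.0002

-1.0002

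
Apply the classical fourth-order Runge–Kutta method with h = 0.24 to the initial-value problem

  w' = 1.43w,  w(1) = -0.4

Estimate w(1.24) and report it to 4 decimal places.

RK4: k1 = f(t_n, w_n); k2 = f(t_n + h/2, w_n + (h/2)·k1); k3 = f(t_n + h/2, w_n + (h/2)·k2); k4 = f(t_n + h, w_n + h·k3); w_{n+1} = w_n + (h/6)·(k1 + 2k2 + 2k3 + k4).
t=1.000000, w=-0.400000:
  k1 = f(1.000000, -0.400000) = -0.572000
  k2 = f(1.120000, -0.468640) = -0.670155
  k3 = f(1.120000, -0.480419) = -0.686999
  k4 = f(1.240000, -0.564880) = -0.807778
  w ← -0.400000 + (0.24/6)·(k1 + 2k2 + 2k3 + k4) = -0.563763
w(1.24) ≈ -0.5638

-0.5638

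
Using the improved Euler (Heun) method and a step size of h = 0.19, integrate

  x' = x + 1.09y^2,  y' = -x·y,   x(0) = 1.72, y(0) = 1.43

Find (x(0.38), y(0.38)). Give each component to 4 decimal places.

3.0749, 0.5936

Heun on (x,y): k1 = f(t_n, state_n); k2 = f(t_n + h, state_n + h·k1); state_{n+1} = state_n + (h/2)·(k1 + k2).
0.000000: (1.720000, 1.430000)
  k1 = (3.948941, -2.459600)
  predictor → (2.470299, 0.962676)
  k2 = (3.480451, -2.378097)
  → (2.425792, 0.970419)
0.190000: (2.425792, 0.970419)
  k1 = (3.452259, -2.354034)
  predictor → (3.081721, 0.523152)
  k2 = (3.380042, -1.612209)
  → (3.074861, 0.593626)
(x(0.38), y(0.38)) ≈ (3.0749, 0.5936)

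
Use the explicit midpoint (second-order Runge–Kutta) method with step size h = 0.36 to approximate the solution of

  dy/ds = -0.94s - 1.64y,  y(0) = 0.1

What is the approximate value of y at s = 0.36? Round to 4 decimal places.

-0.0025

Midpoint: k1 = f(s_n, y_n); k2 = f(s_n + h/2, y_n + (h/2)·k1); y_{n+1} = y_n + h·k2.
s=0.000000, y=0.100000:
  k1 = f(0.000000, 0.100000) = -0.164000
  k2 = f(0.180000, 0.070480) = -0.284787
  y ← 0.100000 + 0.36·(-0.284787) = -0.002523
y(0.36) ≈ -0.0025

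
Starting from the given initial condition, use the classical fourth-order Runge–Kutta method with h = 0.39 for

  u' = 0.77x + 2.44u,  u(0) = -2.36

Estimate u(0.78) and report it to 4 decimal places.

-15.2485

RK4: k1 = f(x_n, u_n); k2 = f(x_n + h/2, u_n + (h/2)·k1); k3 = f(x_n + h/2, u_n + (h/2)·k2); k4 = f(x_n + h, u_n + h·k3); u_{n+1} = u_n + (h/6)·(k1 + 2k2 + 2k3 + k4).
x=0.000000, u=-2.360000:
  k1 = f(0.000000, -2.360000) = -5.758400
  k2 = f(0.195000, -3.482888) = -8.348097
  k3 = f(0.195000, -3.987879) = -9.580274
  k4 = f(0.390000, -6.096307) = -14.574689
  u ← -2.360000 + (0.39/6)·(k1 + 2k2 + 2k3 + k4) = -6.012339
x=0.390000, u=-6.012339:
  k1 = f(0.390000, -6.012339) = -14.369807
  k2 = f(0.585000, -8.814451) = -21.056812
  k3 = f(0.585000, -10.118417) = -24.238488
  k4 = f(0.780000, -15.465349) = -37.134853
  u ← -6.012339 + (0.39/6)·(k1 + 2k2 + 2k3 + k4) = -15.248531
u(0.78) ≈ -15.2485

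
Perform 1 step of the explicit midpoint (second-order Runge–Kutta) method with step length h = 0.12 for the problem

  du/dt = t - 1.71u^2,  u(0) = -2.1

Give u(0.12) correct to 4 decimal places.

-3.4297

Midpoint: k1 = f(t_n, u_n); k2 = f(t_n + h/2, u_n + (h/2)·k1); u_{n+1} = u_n + h·k2.
t=0.000000, u=-2.100000:
  k1 = f(0.000000, -2.100000) = -7.541100
  k2 = f(0.060000, -2.552466) = -11.080791
  u ← -2.100000 + 0.12·(-11.080791) = -3.429695
u(0.12) ≈ -3.4297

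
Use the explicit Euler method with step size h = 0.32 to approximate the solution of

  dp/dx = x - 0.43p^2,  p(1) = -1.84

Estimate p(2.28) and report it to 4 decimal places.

Euler: p_{n+1} = p_n + h·f(x_n, p_n).
x=1.000000, p=-1.840000: f=-0.455808 → p ← -1.840000 + 0.32·(-0.455808) = -1.985859
x=1.320000, p=-1.985859: f=-0.375763 → p ← -1.985859 + 0.32·(-0.375763) = -2.106103
x=1.640000, p=-2.106103: f=-0.267337 → p ← -2.106103 + 0.32·(-0.267337) = -2.191651
x=1.960000, p=-2.191651: f=-0.105433 → p ← -2.191651 + 0.32·(-0.105433) = -2.225389
p(2.28) ≈ -2.2254

-2.2254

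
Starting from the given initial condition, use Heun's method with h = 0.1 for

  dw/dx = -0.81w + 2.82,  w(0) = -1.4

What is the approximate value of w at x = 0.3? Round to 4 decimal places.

Heun: k1 = f(x_n, w_n); k2 = f(x_n + h, w_n + h·k1); w_{n+1} = w_n + (h/2)·(k1 + k2).
x=0.000000, w=-1.400000:
  k1 = f(0.000000, -1.400000) = 3.954000
  k2 = f(0.100000, -1.004600) = 3.633726
  w ← -1.400000 + (0.1/2)·(3.954000 + 3.633726) = -1.020614
x=0.100000, w=-1.020614:
  k1 = f(0.100000, -1.020614) = 3.646697
  k2 = f(0.200000, -0.655944) = 3.351315
  w ← -1.020614 + (0.1/2)·(3.646697 + 3.351315) = -0.670713
x=0.200000, w=-0.670713:
  k1 = f(0.200000, -0.670713) = 3.363278
  k2 = f(0.300000, -0.334385) = 3.090852
  w ← -0.670713 + (0.1/2)·(3.363278 + 3.090852) = -0.348007
w(0.3) ≈ -0.3480

-0.3480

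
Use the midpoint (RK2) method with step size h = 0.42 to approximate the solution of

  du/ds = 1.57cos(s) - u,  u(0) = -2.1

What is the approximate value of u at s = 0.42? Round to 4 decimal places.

Midpoint: k1 = f(s_n, u_n); k2 = f(s_n + h/2, u_n + (h/2)·k1); u_{n+1} = u_n + h·k2.
s=0.000000, u=-2.100000:
  k1 = f(0.000000, -2.100000) = 3.670000
  k2 = f(0.210000, -1.329300) = 2.864809
  u ← -2.100000 + 0.42·2.864809 = -0.896780
u(0.42) ≈ -0.8968

-0.8968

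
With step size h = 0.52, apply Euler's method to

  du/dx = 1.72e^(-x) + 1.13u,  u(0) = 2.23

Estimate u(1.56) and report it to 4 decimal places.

12.3380

Euler: u_{n+1} = u_n + h·f(x_n, u_n).
x=0.000000, u=2.230000: f=4.239900 → u ← 2.230000 + 0.52·4.239900 = 4.434748
x=0.520000, u=4.434748: f=6.033841 → u ← 4.434748 + 0.52·6.033841 = 7.572345
x=1.040000, u=7.572345: f=9.164692 → u ← 7.572345 + 0.52·9.164692 = 12.337985
u(1.56) ≈ 12.3380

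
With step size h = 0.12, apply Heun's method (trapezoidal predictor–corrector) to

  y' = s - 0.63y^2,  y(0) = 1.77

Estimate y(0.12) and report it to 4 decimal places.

Heun: k1 = f(s_n, y_n); k2 = f(s_n + h, y_n + h·k1); y_{n+1} = y_n + (h/2)·(k1 + k2).
s=0.000000, y=1.770000:
  k1 = f(0.000000, 1.770000) = -1.973727
  k2 = f(0.120000, 1.533153) = -1.360851
  y ← 1.770000 + (0.12/2)·(-1.973727 + (-1.360851)) = 1.569925
y(0.12) ≈ 1.5699

1.5699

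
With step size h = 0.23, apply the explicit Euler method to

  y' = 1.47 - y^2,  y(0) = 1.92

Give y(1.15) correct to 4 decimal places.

1.2188

Euler: y_{n+1} = y_n + h·f(t_n, y_n).
t=0.000000, y=1.920000: f=-2.216400 → y ← 1.920000 + 0.23·(-2.216400) = 1.410228
t=0.230000, y=1.410228: f=-0.518743 → y ← 1.410228 + 0.23·(-0.518743) = 1.290917
t=0.460000, y=1.290917: f=-0.196467 → y ← 1.290917 + 0.23·(-0.196467) = 1.245730
t=0.690000, y=1.245730: f=-0.081842 → y ← 1.245730 + 0.23·(-0.081842) = 1.226906
t=0.920000, y=1.226906: f=-0.035298 → y ← 1.226906 + 0.23·(-0.035298) = 1.218787
y(1.15) ≈ 1.2188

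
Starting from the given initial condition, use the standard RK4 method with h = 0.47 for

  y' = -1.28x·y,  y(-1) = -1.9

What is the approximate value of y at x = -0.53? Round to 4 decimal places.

-3.0097

RK4: k1 = f(x_n, y_n); k2 = f(x_n + h/2, y_n + (h/2)·k1); k3 = f(x_n + h/2, y_n + (h/2)·k2); k4 = f(x_n + h, y_n + h·k3); y_{n+1} = y_n + (h/6)·(k1 + 2k2 + 2k3 + k4).
x=-1.000000, y=-1.900000:
  k1 = f(-1.000000, -1.900000) = -2.432000
  k2 = f(-0.765000, -2.471520) = -2.420112
  k3 = f(-0.765000, -2.468726) = -2.417377
  k4 = f(-0.530000, -3.036167) = -2.059736
  y ← -1.900000 + (0.47/6)·(k1 + 2k2 + 2k3 + k4) = -3.009726
y(-0.53) ≈ -3.0097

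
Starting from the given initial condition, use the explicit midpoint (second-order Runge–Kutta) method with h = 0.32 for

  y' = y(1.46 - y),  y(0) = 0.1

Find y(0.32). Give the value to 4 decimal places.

Midpoint: k1 = f(x_n, y_n); k2 = f(x_n + h/2, y_n + (h/2)·k1); y_{n+1} = y_n + h·k2.
x=0.000000, y=0.100000:
  k1 = f(0.000000, 0.100000) = 0.136000
  k2 = f(0.160000, 0.121760) = 0.162944
  y ← 0.100000 + 0.32·0.162944 = 0.152142
y(0.32) ≈ 0.1521

0.1521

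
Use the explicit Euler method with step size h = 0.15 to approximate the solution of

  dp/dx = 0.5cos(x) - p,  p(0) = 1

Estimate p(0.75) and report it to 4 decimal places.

0.6995

Euler: p_{n+1} = p_n + h·f(x_n, p_n).
x=0.000000, p=1.000000: f=-0.500000 → p ← 1.000000 + 0.15·(-0.500000) = 0.925000
x=0.150000, p=0.925000: f=-0.430614 → p ← 0.925000 + 0.15·(-0.430614) = 0.860408
x=0.300000, p=0.860408: f=-0.382740 → p ← 0.860408 + 0.15·(-0.382740) = 0.802997
x=0.450000, p=0.802997: f=-0.352773 → p ← 0.802997 + 0.15·(-0.352773) = 0.750081
x=0.600000, p=0.750081: f=-0.337413 → p ← 0.750081 + 0.15·(-0.337413) = 0.699469
p(0.75) ≈ 0.6995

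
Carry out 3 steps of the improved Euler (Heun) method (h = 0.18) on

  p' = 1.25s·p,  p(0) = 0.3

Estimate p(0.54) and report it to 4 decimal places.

Heun: k1 = f(s_n, p_n); k2 = f(s_n + h, p_n + h·k1); p_{n+1} = p_n + (h/2)·(k1 + k2).
s=0.000000, p=0.300000:
  k1 = f(0.000000, 0.300000) = 0.000000
  k2 = f(0.180000, 0.300000) = 0.067500
  p ← 0.300000 + (0.18/2)·(0.000000 + 0.067500) = 0.306075
s=0.180000, p=0.306075:
  k1 = f(0.180000, 0.306075) = 0.068867
  k2 = f(0.360000, 0.318471) = 0.143312
  p ← 0.306075 + (0.18/2)·(0.068867 + 0.143312) = 0.325171
s=0.360000, p=0.325171:
  k1 = f(0.360000, 0.325171) = 0.146327
  k2 = f(0.540000, 0.351510) = 0.237269
  p ← 0.325171 + (0.18/2)·(0.146327 + 0.237269) = 0.359695
p(0.54) ≈ 0.3597

0.3597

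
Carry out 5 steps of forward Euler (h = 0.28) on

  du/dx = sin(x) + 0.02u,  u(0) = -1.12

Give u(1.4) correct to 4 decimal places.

-0.4609

Euler: u_{n+1} = u_n + h·f(x_n, u_n).
x=0.000000, u=-1.120000: f=-0.022400 → u ← -1.120000 + 0.28·(-0.022400) = -1.126272
x=0.280000, u=-1.126272: f=0.253830 → u ← -1.126272 + 0.28·0.253830 = -1.055200
x=0.560000, u=-1.055200: f=0.510082 → u ← -1.055200 + 0.28·0.510082 = -0.912377
x=0.840000, u=-0.912377: f=0.726396 → u ← -0.912377 + 0.28·0.726396 = -0.708986
x=1.120000, u=-0.708986: f=0.885921 → u ← -0.708986 + 0.28·0.885921 = -0.460928
u(1.4) ≈ -0.4609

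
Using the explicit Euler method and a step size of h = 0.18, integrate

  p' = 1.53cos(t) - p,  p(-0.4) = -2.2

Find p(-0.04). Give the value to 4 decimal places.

-1.0025

Euler: p_{n+1} = p_n + h·f(t_n, p_n).
t=-0.400000, p=-2.200000: f=3.609223 → p ← -2.200000 + 0.18·3.609223 = -1.550340
t=-0.220000, p=-1.550340: f=3.043463 → p ← -1.550340 + 0.18·3.043463 = -1.002516
p(-0.04) ≈ -1.0025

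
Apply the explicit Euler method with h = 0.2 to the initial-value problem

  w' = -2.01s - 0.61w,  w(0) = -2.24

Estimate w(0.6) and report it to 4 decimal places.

-1.7475

Euler: w_{n+1} = w_n + h·f(s_n, w_n).
s=0.000000, w=-2.240000: f=1.366400 → w ← -2.240000 + 0.2·1.366400 = -1.966720
s=0.200000, w=-1.966720: f=0.797699 → w ← -1.966720 + 0.2·0.797699 = -1.807180
s=0.400000, w=-1.807180: f=0.298380 → w ← -1.807180 + 0.2·0.298380 = -1.747504
w(0.6) ≈ -1.7475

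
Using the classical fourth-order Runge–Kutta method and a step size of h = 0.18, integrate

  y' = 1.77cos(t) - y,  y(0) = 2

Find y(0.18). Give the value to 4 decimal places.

RK4: k1 = f(t_n, y_n); k2 = f(t_n + h/2, y_n + (h/2)·k1); k3 = f(t_n + h/2, y_n + (h/2)·k2); k4 = f(t_n + h, y_n + h·k3); y_{n+1} = y_n + (h/6)·(k1 + 2k2 + 2k3 + k4).
t=0.000000, y=2.000000:
  k1 = f(0.000000, 2.000000) = -0.230000
  k2 = f(0.090000, 1.979300) = -0.216464
  k3 = f(0.090000, 1.980518) = -0.217682
  k4 = f(0.180000, 1.960817) = -0.219414
  y ← 2.000000 + (0.18/6)·(k1 + 2k2 + 2k3 + k4) = 1.960469
y(0.18) ≈ 1.9605

1.9605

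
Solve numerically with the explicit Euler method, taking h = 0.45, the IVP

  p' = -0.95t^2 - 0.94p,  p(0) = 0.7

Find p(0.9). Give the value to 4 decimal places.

0.1465

Euler: p_{n+1} = p_n + h·f(t_n, p_n).
t=0.000000, p=0.700000: f=-0.658000 → p ← 0.700000 + 0.45·(-0.658000) = 0.403900
t=0.450000, p=0.403900: f=-0.572041 → p ← 0.403900 + 0.45·(-0.572041) = 0.146482
p(0.9) ≈ 0.1465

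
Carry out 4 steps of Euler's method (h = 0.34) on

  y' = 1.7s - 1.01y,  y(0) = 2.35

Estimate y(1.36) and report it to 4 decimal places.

Euler: y_{n+1} = y_n + h·f(s_n, y_n).
s=0.000000, y=2.350000: f=-2.373500 → y ← 2.350000 + 0.34·(-2.373500) = 1.543010
s=0.340000, y=1.543010: f=-0.980440 → y ← 1.543010 + 0.34·(-0.980440) = 1.209660
s=0.680000, y=1.209660: f=-0.065757 → y ← 1.209660 + 0.34·(-0.065757) = 1.187303
s=1.020000, y=1.187303: f=0.534824 → y ← 1.187303 + 0.34·0.534824 = 1.369143
y(1.36) ≈ 1.3691

1.3691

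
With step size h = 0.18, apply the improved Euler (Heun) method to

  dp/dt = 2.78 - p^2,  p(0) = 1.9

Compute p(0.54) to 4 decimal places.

Heun: k1 = f(t_n, p_n); k2 = f(t_n + h, p_n + h·k1); p_{n+1} = p_n + (h/2)·(k1 + k2).
t=0.000000, p=1.900000:
  k1 = f(0.000000, 1.900000) = -0.830000
  k2 = f(0.180000, 1.750600) = -0.284600
  p ← 1.900000 + (0.18/2)·(-0.830000 + (-0.284600)) = 1.799686
t=0.180000, p=1.799686:
  k1 = f(0.180000, 1.799686) = -0.458870
  k2 = f(0.360000, 1.717089) = -0.168396
  p ← 1.799686 + (0.18/2)·(-0.458870 + (-0.168396)) = 1.743232
t=0.360000, p=1.743232:
  k1 = f(0.360000, 1.743232) = -0.258858
  k2 = f(0.540000, 1.696638) = -0.098579
  p ← 1.743232 + (0.18/2)·(-0.258858 + (-0.098579)) = 1.711063
p(0.54) ≈ 1.7111

1.7111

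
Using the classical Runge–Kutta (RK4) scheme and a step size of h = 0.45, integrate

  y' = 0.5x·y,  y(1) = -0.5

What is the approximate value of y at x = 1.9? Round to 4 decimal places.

RK4: k1 = f(x_n, y_n); k2 = f(x_n + h/2, y_n + (h/2)·k1); k3 = f(x_n + h/2, y_n + (h/2)·k2); k4 = f(x_n + h, y_n + h·k3); y_{n+1} = y_n + (h/6)·(k1 + 2k2 + 2k3 + k4).
x=1.000000, y=-0.500000:
  k1 = f(1.000000, -0.500000) = -0.250000
  k2 = f(1.225000, -0.556250) = -0.340703
  k3 = f(1.225000, -0.576658) = -0.353203
  k4 = f(1.450000, -0.658941) = -0.477733
  y ← -0.500000 + (0.45/6)·(k1 + 2k2 + 2k3 + k4) = -0.658666
x=1.450000, y=-0.658666:
  k1 = f(1.450000, -0.658666) = -0.477533
  k2 = f(1.675000, -0.766111) = -0.641618
  k3 = f(1.675000, -0.803030) = -0.672538
  k4 = f(1.900000, -0.961308) = -0.913242
  y ← -0.658666 + (0.45/6)·(k1 + 2k2 + 2k3 + k4) = -0.960097
y(1.9) ≈ -0.9601

-0.9601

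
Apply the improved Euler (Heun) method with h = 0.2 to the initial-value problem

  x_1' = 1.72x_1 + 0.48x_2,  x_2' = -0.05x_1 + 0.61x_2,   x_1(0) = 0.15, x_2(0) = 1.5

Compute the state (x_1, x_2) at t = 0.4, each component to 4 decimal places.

0.7444, 1.9050

Heun on (x_1,x_2): k1 = f(t_n, state_n); k2 = f(t_n + h, state_n + h·k1); state_{n+1} = state_n + (h/2)·(k1 + k2).
0.000000: (0.150000, 1.500000)
  k1 = (0.978000, 0.907500)
  predictor → (0.345600, 1.681500)
  k2 = (1.401552, 1.008435)
  → (0.387955, 1.691593)
0.200000: (0.387955, 1.691593)
  k1 = (1.479248, 1.012474)
  predictor → (0.683805, 1.894088)
  k2 = (2.085307, 1.121204)
  → (0.744411, 1.904961)
(x_1(0.4), x_2(0.4)) ≈ (0.7444, 1.9050)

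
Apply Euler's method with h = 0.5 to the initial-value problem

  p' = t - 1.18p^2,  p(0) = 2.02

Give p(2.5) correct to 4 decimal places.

1.4164

Euler: p_{n+1} = p_n + h·f(t_n, p_n).
t=0.000000, p=2.020000: f=-4.814872 → p ← 2.020000 + 0.5·(-4.814872) = -0.387436
t=0.500000, p=-0.387436: f=0.322874 → p ← -0.387436 + 0.5·0.322874 = -0.225999
t=1.000000, p=-0.225999: f=0.939731 → p ← -0.225999 + 0.5·0.939731 = 0.243867
t=1.500000, p=0.243867: f=1.429824 → p ← 0.243867 + 0.5·1.429824 = 0.958779
t=2.000000, p=0.958779: f=0.915277 → p ← 0.958779 + 0.5·0.915277 = 1.416417
p(2.5) ≈ 1.4164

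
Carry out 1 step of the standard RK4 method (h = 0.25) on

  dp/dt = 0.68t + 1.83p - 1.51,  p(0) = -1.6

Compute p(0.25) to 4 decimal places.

RK4: k1 = f(t_n, p_n); k2 = f(t_n + h/2, p_n + (h/2)·k1); k3 = f(t_n + h/2, p_n + (h/2)·k2); k4 = f(t_n + h, p_n + h·k3); p_{n+1} = p_n + (h/6)·(k1 + 2k2 + 2k3 + k4).
t=0.000000, p=-1.600000:
  k1 = f(0.000000, -1.600000) = -4.438000
  k2 = f(0.125000, -2.154750) = -5.368193
  k3 = f(0.125000, -2.271024) = -5.580974
  k4 = f(0.250000, -2.995244) = -6.821296
  p ← -1.600000 + (0.25/6)·(k1 + 2k2 + 2k3 + k4) = -2.981568
p(0.25) ≈ -2.9816

-2.9816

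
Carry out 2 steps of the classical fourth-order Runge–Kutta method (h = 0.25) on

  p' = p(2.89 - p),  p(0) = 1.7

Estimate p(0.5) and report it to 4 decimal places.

2.4803

RK4: k1 = f(x_n, p_n); k2 = f(x_n + h/2, p_n + (h/2)·k1); k3 = f(x_n + h/2, p_n + (h/2)·k2); k4 = f(x_n + h, p_n + h·k3); p_{n+1} = p_n + (h/6)·(k1 + 2k2 + 2k3 + k4).
x=0.000000, p=1.700000:
  k1 = f(0.000000, 1.700000) = 2.023000
  k2 = f(0.125000, 1.952875) = 1.830088
  k3 = f(0.125000, 1.928761) = 1.854000
  k4 = f(0.250000, 2.163500) = 1.571783
  p ← 1.700000 + (0.25/6)·(k1 + 2k2 + 2k3 + k4) = 2.156790
x=0.250000, p=2.156790:
  k1 = f(0.250000, 2.156790) = 1.581380
  k2 = f(0.375000, 2.354462) = 1.260903
  k3 = f(0.375000, 2.314403) = 1.332164
  k4 = f(0.500000, 2.489831) = 0.996353
  p ← 2.156790 + (0.25/6)·(k1 + 2k2 + 2k3 + k4) = 2.480284
p(0.5) ≈ 2.4803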